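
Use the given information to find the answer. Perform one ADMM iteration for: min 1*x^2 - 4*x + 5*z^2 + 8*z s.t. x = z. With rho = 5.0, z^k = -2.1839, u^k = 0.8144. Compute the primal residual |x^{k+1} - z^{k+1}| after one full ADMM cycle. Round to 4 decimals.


ADMM iteration with rho = 5.0, z^k = -2.1839, u^k = 0.8144
Step 1: x-update.
Minimize 1*x^2 - 4*x + (5.0/2)*(x + 2.1839 + 0.8144)^2
FOC: (2*1 + 5.0)*x = 4 + 5.0*(-2.1839 - 0.8144)
x^{k+1} = -1.5702
Step 2: z-update.
Minimize 5*z^2 + 8*z + (5.0/2)*(-1.5702 - z + 0.8144)^2
FOC: (2*5 + 5.0)*z = -8 + 5.0*(-1.5702 + 0.8144)
z^{k+1} = -0.7853
Step 3: u-update.
u^{k+1} = 0.8144 - 1.5702 + 0.7853 = 0.0295
Step 4: Primal residual = |-1.5702 + 0.7853| = 0.7849


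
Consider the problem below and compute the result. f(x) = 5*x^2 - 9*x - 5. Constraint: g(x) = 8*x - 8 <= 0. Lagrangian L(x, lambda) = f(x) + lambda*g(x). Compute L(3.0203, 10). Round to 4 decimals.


Step 1: Evaluate f(x).
f(3.0203) = 5*3.0203^2 - 9*3.0203 - 5 = 13.4284
Step 2: Evaluate g(x).
g(3.0203) = 8*3.0203 - 8 = 16.1624
Step 3: Compute Lagrangian.
L = 13.4284 + 10*16.1624 = 175.0524


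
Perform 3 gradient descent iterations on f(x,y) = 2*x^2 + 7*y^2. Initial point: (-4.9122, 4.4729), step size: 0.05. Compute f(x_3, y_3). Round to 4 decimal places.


Gradient descent on f(x,y) = 2*x^2 + 7*y^2.
Starting point: (-4.9122, 4.4729), alpha = 0.05
Step 1: grad_x = 2*2*-4.9122 = -19.6488, grad_y = 2*7*4.4729 = 62.6206
  x_1 = -4.9122 - 0.05*-19.6488 = -3.9298
  y_1 = 4.4729 - 0.05*62.6206 = 1.3419
Step 2: grad_x = 2*2*-3.9298 = -15.719, grad_y = 2*7*1.3419 = 18.7862
  x_2 = -3.9298 - 0.05*-15.719 = -3.1438
  y_2 = 1.3419 - 0.05*18.7862 = 0.4026
Step 3: grad_x = 2*2*-3.1438 = -12.5752, grad_y = 2*7*0.4026 = 5.6359
  x_3 = -3.1438 - 0.05*-12.5752 = -2.515
  y_3 = 0.4026 - 0.05*5.6359 = 0.1208
f(-2.515, 0.1208) = 2*(-2.515)^2 + 7*0.1208^2 = 12.753


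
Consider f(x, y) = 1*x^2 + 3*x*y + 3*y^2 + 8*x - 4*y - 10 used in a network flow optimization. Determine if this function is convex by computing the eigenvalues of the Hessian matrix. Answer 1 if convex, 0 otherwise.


The Hessian of f(x,y) = 1*x^2 + 3*x*y + 3*y^2 + 8*x - 4*y - 10 is:
H = [[2, 3], [3, 6]]
Trace = 2 + 6 = 8
Determinant = 2*6 - (3)^2 = 3
Discriminant = (8)^2 - 4*3 = 52.0
Eigenvalues: lambda_1 = 0.3944, lambda_2 = 7.6056
The function is convex.

1


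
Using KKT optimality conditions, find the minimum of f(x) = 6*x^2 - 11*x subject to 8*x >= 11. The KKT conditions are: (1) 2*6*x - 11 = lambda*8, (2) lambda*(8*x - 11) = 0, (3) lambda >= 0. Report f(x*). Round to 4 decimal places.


Step 1: Try lambda = 0 (constraint inactive).
x_unc = 11/(2*6) = 0.9167
Check: 8*0.9167 = 7.3336 < 11 -- violated!
Step 2: Constraint must be active: 8*x = 11
x* = 11/8 = 1.375
lambda = (2*6*1.375 - 11)/8 = 0.6875
Step 3: Compute optimal value.
f(x*) = 6*1.375^2 - 11*1.375 = -3.7813


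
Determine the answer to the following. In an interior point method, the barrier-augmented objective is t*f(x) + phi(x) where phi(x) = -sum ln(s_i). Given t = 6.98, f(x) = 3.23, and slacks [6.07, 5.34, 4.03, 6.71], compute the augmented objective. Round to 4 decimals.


Step 1: Compute log-barrier.
ln values: [1.8034, 1.6752, 1.3938, 1.9036]
phi = -(1.8034 + 1.6752 + 1.3938 + 1.9036) = -6.7759
Step 2: Compute augmented objective.
t*f(x) = 6.98*3.23 = 22.5454
Total = 22.5454 - 6.7759 = 15.7695


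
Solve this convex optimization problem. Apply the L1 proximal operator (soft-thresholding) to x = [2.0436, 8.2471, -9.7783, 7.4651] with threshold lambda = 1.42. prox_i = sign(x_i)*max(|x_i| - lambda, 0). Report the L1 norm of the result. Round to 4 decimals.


Soft-thresholding with lambda = 1.42:
prox(2.0436) = sign(2.0436)*max(|2.0436| - 1.42, 0) = 0.6236
prox(8.2471) = sign(8.2471)*max(|8.2471| - 1.42, 0) = 6.8271
prox(-9.7783) = sign(-9.7783)*max(|-9.7783| - 1.42, 0) = -8.3583
prox(7.4651) = sign(7.4651)*max(|7.4651| - 1.42, 0) = 6.0451
prox(x) = [0.6236, 6.8271, -8.3583, 6.0451]
||prox(x)||_1 = 0.6236 + 6.8271 + 8.3583 + 6.0451 = 21.8541


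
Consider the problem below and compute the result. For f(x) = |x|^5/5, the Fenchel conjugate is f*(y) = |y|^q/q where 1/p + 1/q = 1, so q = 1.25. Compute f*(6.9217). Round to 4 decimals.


The conjugate exponent q satisfies 1/p + 1/q = 1.
p = 5, so q = 5/(5 - 1) = 1.25
|y|^q = 6.9217^1.25 = 11.2271
f*(6.9217) = 11.2271 / 1.25 = 8.9816


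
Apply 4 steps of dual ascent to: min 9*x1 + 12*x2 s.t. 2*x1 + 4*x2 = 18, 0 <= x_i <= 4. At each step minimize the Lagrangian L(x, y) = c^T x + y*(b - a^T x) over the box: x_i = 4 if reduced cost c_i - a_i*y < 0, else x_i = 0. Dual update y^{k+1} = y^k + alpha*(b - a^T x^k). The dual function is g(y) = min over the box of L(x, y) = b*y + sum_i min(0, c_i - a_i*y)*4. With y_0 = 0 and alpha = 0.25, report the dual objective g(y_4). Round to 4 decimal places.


Dual ascent for LP: min 9*x1 + 12*x2, 2*x1 + 4*x2 = 18, 0 <= x_i <= 4
Step 1: y^k = 0.0, reduced costs: (9.0, 12.0)
  x^k = (0.0, 0.0), subgradient = b - a^T x = 18.0
  y^{k+1} = 0.0 + 0.25*18.0 = 4.5
Step 2: y^k = 4.5, reduced costs: (0.0, -6.0)
  x^k = (0.0, 4.0), subgradient = b - a^T x = 2.0
  y^{k+1} = 4.5 + 0.25*2.0 = 5.0
Step 3: y^k = 5.0, reduced costs: (-1.0, -8.0)
  x^k = (4.0, 4.0), subgradient = b - a^T x = -6.0
  y^{k+1} = 5.0 + 0.25*-6.0 = 3.5
Step 4: y^k = 3.5, reduced costs: (2.0, -2.0)
  x^k = (0.0, 4.0), subgradient = b - a^T x = 2.0
  y^{k+1} = 3.5 + 0.25*2.0 = 4.0
Dual objective at y_4 = 4.0: reduced costs (1.0, -4.0), box minimizer x = (0.0, 4.0)
g(y_4) = b*y + (c1 - a1*y)*x1 + (c2 - a2*y)*x2 = 18*4.0 + 1.0*0.0 + (-4.0)*4.0 = 72.0 + 0.0 - 16.0 = 56.0


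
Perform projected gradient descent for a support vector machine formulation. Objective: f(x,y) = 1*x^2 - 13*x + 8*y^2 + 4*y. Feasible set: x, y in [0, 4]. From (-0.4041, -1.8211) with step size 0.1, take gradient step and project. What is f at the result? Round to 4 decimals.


Step 1: Compute gradient at (-0.4041, -1.8211).
grad_x = 2*1*-0.4041 - 13 = -13.8082
grad_y = 2*8*-1.8211 + 4 = -25.1376
Step 2: Gradient step.
x_raw = -0.4041 - 0.1*-13.8082 = 0.9767
y_raw = -1.8211 - 0.1*-25.1376 = 0.6927
Step 3: Project onto [0, 4].
x_proj = clip(0.9767) = 0.9767
y_proj = clip(0.6927) = 0.6927
Step 4: Evaluate f.
f(0.9767, 0.6927) = -5.1345


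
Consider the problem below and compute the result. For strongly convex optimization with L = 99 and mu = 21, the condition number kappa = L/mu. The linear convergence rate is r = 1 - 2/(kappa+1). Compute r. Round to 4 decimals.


Step 1: Compute the condition number.
kappa = L/mu = 99/21 = 4.7143
Step 2: Compute the convergence rate.
r = 1 - 2/(kappa + 1) = 1 - 2*mu/(L + mu) = (L - mu)/(L + mu) = 78/120 = 0.65


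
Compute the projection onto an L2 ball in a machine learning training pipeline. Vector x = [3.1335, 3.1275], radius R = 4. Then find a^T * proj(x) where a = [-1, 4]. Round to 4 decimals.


Step 1: Compute ||x|| (intermediates to 6 decimals).
||x|| = sqrt(3.1335^2 + 3.1275^2) = 4.427198
Step 2: Project.
Since ||x|| > R, scale = R/||x|| = 4/4.427198 = 0.903506, proj(x) = scale * x
proj(x) = [2.831136, 2.825715]
Step 3: Dot product.
a^T * proj(x) = -1*2.831136 + 4*2.825715 = 8.4717


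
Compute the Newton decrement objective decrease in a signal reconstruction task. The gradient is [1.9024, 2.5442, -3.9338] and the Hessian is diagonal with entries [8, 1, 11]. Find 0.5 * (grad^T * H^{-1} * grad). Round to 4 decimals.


Step 1: H is diagonal, so H^(-1) * g = [0.2378, 2.5442, -0.3576].
Step 2: g^T H^(-1) g = sum_i g_i^2 / H_ii
  = (1.9024)^2/8 + (2.5442)^2/1 + (-3.9338)^2/11
  = 0.4524 + 6.473 + 1.4068 = 8.3321
Step 3: Objective decrease = 0.5 * g^T H^(-1) g = 4.1661


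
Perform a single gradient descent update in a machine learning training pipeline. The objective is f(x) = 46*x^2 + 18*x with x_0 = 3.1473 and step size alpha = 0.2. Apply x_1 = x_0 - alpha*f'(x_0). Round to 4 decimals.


We compute the gradient at x_0 and apply the update.
f'(x) = 92*x + 18
f'(3.1473) = 92*3.1473 + 18 = 307.5516
x_1 = 3.1473 - 0.2*307.5516 = -58.363


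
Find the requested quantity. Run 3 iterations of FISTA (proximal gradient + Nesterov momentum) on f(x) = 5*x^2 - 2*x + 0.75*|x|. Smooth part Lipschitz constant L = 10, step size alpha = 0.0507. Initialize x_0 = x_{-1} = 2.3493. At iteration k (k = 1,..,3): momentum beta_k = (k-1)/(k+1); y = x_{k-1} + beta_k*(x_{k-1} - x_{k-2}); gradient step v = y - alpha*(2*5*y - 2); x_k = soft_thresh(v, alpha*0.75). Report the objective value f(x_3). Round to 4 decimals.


FISTA on f(x) = 5*x^2 - 2*x + 0.75*|x|
L = 10, alpha = 0.0507
Iteration 1: beta = 0.0, y = 2.3493 + 0.0*(2.3493 - 2.3493) = 2.3493
  grad(y) = 21.493, v = y - alpha*grad = 1.2596
  prox(v) = soft_thresh(1.2596, 0.038) = 1.2216
Iteration 2: beta = 0.3333, y = 1.2216 + 0.3333*(1.2216 - 2.3493) = 0.8457
  grad(y) = 6.4567, v = y - alpha*grad = 0.5183
  prox(v) = soft_thresh(0.5183, 0.038) = 0.4803
Iteration 3: beta = 0.5, y = 0.4803 + 0.5*(0.4803 - 1.2216) = 0.1096
  grad(y) = -0.9035, v = y - alpha*grad = 0.1555
  prox(v) = soft_thresh(0.1555, 0.038) = 0.1174
f(x_3) = 5*0.1174^2 - 2*0.1174 + 0.75*|0.1174| = -0.0778


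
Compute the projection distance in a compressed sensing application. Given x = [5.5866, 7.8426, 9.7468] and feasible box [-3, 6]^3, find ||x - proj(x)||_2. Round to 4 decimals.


Project each component onto [-3, 6].
clip(5.5866) = 5.5866, clip(7.8426) = 6.0, clip(9.7468) = 6.0
Projection = [5.5866, 6.0, 6.0]
Squared diffs: [0.0, 3.3952, 14.0385]
Distance = sqrt(17.4337) = 4.1754


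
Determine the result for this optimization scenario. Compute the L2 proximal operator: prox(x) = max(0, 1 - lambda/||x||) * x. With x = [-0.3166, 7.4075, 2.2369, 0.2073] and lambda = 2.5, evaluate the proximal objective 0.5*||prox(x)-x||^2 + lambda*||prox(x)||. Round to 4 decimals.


Step 1: Compute ||x||.
||x|| = 7.7471
Step 2: Compute scaling factor.
scale = max(0, 1 - 2.5/7.7471) = 0.6773
Step 3: prox(x) = [-0.2144, 5.0171, 1.5151, 0.1404]
||prox(x)|| = 5.2471
Step 4: Proximal objective.
0.5*||prox-x||^2 = 3.125
lambda*||prox|| = 13.1178
Total = 16.2428


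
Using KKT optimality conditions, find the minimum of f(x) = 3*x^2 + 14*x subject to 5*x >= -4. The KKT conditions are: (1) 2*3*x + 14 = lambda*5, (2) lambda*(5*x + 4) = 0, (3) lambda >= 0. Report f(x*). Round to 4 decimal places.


Step 1: Try lambda = 0 (constraint inactive).
x_unc = -14/(2*3) = -2.3333
Check: 5*-2.3333 = -11.6665 < -4 -- violated!
Step 2: Constraint must be active: 5*x = -4
x* = -4/5 = -0.8
lambda = (2*3*(-0.8) + 14)/5 = 1.84
Step 3: Compute optimal value.
f(x*) = 3*(-0.8)^2 + 14*(-0.8) = -9.28


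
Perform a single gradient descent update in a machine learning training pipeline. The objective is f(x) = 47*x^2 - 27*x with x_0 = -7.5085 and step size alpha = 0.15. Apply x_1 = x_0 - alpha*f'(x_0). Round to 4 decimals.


We compute the gradient at x_0 and apply the update.
f'(x) = 94*x - 27
f'(-7.5085) = 94*-7.5085 - 27 = -732.799
x_1 = -7.5085 - 0.15*-732.799 = 102.4114


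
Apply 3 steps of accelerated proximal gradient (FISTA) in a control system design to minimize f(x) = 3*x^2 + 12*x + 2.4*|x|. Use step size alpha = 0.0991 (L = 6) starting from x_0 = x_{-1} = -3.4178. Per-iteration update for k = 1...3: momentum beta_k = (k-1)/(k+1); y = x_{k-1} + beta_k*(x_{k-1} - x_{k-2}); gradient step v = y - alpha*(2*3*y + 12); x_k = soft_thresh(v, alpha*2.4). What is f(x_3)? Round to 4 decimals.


FISTA on f(x) = 3*x^2 + 12*x + 2.4*|x|
L = 6, alpha = 0.0991
Iteration 1: beta = 0.0, y = -3.4178 + 0.0*(-3.4178 + 3.4178) = -3.4178
  grad(y) = -8.5068, v = y - alpha*grad = -2.5748
  prox(v) = soft_thresh(-2.5748, 0.2378) = -2.3369
Iteration 2: beta = 0.3333, y = -2.3369 + 0.3333*(-2.3369 + 3.4178) = -1.9766
  grad(y) = 0.1401, v = y - alpha*grad = -1.9905
  prox(v) = soft_thresh(-1.9905, 0.2378) = -1.7527
Iteration 3: beta = 0.5, y = -1.7527 + 0.5*(-1.7527 + 2.3369) = -1.4606
  grad(y) = 3.2366, v = y - alpha*grad = -1.7813
  prox(v) = soft_thresh(-1.7813, 0.2378) = -1.5435
f(x_3) = 3*(-1.5435)^2 + 12*(-1.5435) + 2.4*|-1.5435| = -7.6704


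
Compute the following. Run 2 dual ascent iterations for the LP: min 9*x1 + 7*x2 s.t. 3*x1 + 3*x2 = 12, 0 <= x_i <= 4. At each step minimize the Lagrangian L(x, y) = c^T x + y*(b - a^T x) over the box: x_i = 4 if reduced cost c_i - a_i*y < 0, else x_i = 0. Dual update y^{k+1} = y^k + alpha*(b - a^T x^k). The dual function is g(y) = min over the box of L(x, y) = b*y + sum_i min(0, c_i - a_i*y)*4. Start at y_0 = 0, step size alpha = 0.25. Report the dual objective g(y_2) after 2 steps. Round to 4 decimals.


Dual ascent for LP: min 9*x1 + 7*x2, 3*x1 + 3*x2 = 12, 0 <= x_i <= 4
Step 1: y^k = 0.0, reduced costs: (9.0, 7.0)
  x^k = (0.0, 0.0), subgradient = b - a^T x = 12.0
  y^{k+1} = 0.0 + 0.25*12.0 = 3.0
Step 2: y^k = 3.0, reduced costs: (0.0, -2.0)
  x^k = (0.0, 4.0), subgradient = b - a^T x = 0.0
  y^{k+1} = 3.0 + 0.25*0.0 = 3.0
Dual objective at y_2 = 3.0: reduced costs (0.0, -2.0), box minimizer x = (0.0, 4.0)
g(y_2) = b*y + (c1 - a1*y)*x1 + (c2 - a2*y)*x2 = 12*3.0 + 0.0*0.0 + (-2.0)*4.0 = 36.0 + 0.0 - 8.0 = 28.0


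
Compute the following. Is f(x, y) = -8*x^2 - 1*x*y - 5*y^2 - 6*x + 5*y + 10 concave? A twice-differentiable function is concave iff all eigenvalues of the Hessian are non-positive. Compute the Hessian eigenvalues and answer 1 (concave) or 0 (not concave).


The Hessian of f(x,y) = -8*x^2 - 1*x*y - 5*y^2 - 6*x + 5*y + 10 is:
H = [[-16, -1], [-1, -10]]
Trace = -16 - 10 = -26
Determinant = -16*-10 - (-1)^2 = 159
Discriminant = (-26)^2 - 4*159 = 40.0
Eigenvalues: lambda_1 = -16.1623, lambda_2 = -9.8377
The function is concave.

1


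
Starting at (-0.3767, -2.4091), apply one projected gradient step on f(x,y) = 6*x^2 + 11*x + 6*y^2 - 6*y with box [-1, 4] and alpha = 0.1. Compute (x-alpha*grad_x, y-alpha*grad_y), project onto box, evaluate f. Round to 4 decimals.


Step 1: Compute gradient at (-0.3767, -2.4091).
grad_x = 2*6*-0.3767 + 11 = 6.4796
grad_y = 2*6*-2.4091 - 6 = -34.9092
Step 2: Gradient step.
x_raw = -0.3767 - 0.1*6.4796 = -1.0247
y_raw = -2.4091 - 0.1*-34.9092 = 1.0818
Step 3: Project onto [-1, 4].
x_proj = clip(-1.0247) = -1.0
y_proj = clip(1.0818) = 1.0818
Step 4: Evaluate f.
f(-1.0, 1.0818) = -4.4689


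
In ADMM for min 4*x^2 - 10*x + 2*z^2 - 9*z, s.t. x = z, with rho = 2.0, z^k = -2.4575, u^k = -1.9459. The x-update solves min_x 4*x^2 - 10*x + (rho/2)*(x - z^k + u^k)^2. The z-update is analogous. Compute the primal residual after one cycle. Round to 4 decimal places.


ADMM iteration with rho = 2.0, z^k = -2.4575, u^k = -1.9459
Step 1: x-update.
Minimize 4*x^2 - 10*x + (2.0/2)*(x + 2.4575 - 1.9459)^2
FOC: (2*4 + 2.0)*x = 10 + 2.0*(-2.4575 + 1.9459)
x^{k+1} = 0.8977
Step 2: z-update.
Minimize 2*z^2 - 9*z + (2.0/2)*(0.8977 - z - 1.9459)^2
FOC: (2*2 + 2.0)*z = 9 + 2.0*(0.8977 - 1.9459)
z^{k+1} = 1.1506
Step 3: u-update.
u^{k+1} = -1.9459 + 0.8977 - 1.1506 = -2.1988
Step 4: Primal residual = |0.8977 - 1.1506| = 0.2529


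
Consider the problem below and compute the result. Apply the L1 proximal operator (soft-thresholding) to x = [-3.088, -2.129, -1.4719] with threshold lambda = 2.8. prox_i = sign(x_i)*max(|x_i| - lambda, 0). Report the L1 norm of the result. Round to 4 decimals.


Soft-thresholding with lambda = 2.8:
prox(-3.088) = sign(-3.088)*max(|-3.088| - 2.8, 0) = -0.288
prox(-2.129) = sign(-2.129)*max(|-2.129| - 2.8, 0) = 0.0
prox(-1.4719) = sign(-1.4719)*max(|-1.4719| - 2.8, 0) = 0.0
prox(x) = [-0.288, 0.0, 0.0]
||prox(x)||_1 = 0.288 + 0.0 + 0.0 = 0.288


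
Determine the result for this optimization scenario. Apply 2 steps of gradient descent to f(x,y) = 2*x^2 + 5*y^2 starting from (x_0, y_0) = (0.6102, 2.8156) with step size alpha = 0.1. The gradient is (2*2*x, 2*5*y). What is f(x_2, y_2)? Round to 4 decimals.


Gradient descent on f(x,y) = 2*x^2 + 5*y^2.
Starting point: (0.6102, 2.8156), alpha = 0.1
Step 1: grad_x = 2*2*0.6102 = 2.4408, grad_y = 2*5*2.8156 = 28.156
  x_1 = 0.6102 - 0.1*2.4408 = 0.3661
  y_1 = 2.8156 - 0.1*28.156 = 0.0
Step 2: grad_x = 2*2*0.3661 = 1.4645, grad_y = 2*5*0.0 = 0.0
  x_2 = 0.3661 - 0.1*1.4645 = 0.2197
  y_2 = 0.0 - 0.1*0.0 = 0.0
f(0.2197, 0.0) = 2*0.2197^2 + 5*0.0^2 = 0.0965


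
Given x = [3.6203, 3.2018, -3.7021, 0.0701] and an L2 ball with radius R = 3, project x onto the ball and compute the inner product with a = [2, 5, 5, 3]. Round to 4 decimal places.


Step 1: Compute ||x|| (intermediates to 6 decimals).
||x|| = sqrt(3.6203^2 + 3.2018^2 + (-3.7021)^2 + 0.0701^2) = 6.088395
Step 2: Project.
Since ||x|| > R, scale = R/||x|| = 3/6.088395 = 0.492741, proj(x) = scale * x
proj(x) = [1.78387, 1.577658, -1.824176, 0.034541]
Step 3: Dot product.
a^T * proj(x) = 2*1.78387 + 5*1.577658 + 5*(-1.824176) + 3*0.034541 = 2.4388


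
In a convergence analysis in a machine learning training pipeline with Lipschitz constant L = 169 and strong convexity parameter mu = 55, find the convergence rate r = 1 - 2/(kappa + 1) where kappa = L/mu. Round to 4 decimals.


Step 1: Compute the condition number.
kappa = L/mu = 169/55 = 3.0727
Step 2: Compute the convergence rate.
r = 1 - 2/(kappa + 1) = 1 - 2*mu/(L + mu) = (L - mu)/(L + mu) = 114/224 = 0.5089


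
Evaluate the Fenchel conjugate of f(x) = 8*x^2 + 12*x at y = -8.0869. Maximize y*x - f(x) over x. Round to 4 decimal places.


f*(y) = sup_x {y*x - a*x^2 - b*x} = sup_x {(y-b)*x - a*x^2}
FOC: (y - b) - 2a*x = 0 => x* = (y - b)/(2a)
x* = (-8.0869 - 12)/(2*8) = -1.2554
f*(-8.0869) = (y-b)^2/(4a) = (-8.0869 - 12)^2/(4*8)
= 403.4836/32 = 12.6089


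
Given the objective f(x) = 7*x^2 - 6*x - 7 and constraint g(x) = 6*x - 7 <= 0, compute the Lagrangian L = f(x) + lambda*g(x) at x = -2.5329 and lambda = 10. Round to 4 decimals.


Step 1: Evaluate f(x).
f(-2.5329) = 7*(-2.5329)^2 - 6*(-2.5329) - 7 = 53.1065
Step 2: Evaluate g(x).
g(-2.5329) = 6*-2.5329 - 7 = -22.1974
Step 3: Compute Lagrangian.
L = 53.1065 + 10*-22.1974 = -168.8675


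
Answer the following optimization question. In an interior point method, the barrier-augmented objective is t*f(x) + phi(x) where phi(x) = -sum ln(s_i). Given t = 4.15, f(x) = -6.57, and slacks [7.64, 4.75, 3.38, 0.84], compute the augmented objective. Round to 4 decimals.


Step 1: Compute log-barrier.
ln values: [2.0334, 1.5581, 1.2179, -0.1744]
phi = -(2.0334 + 1.5581 + 1.2179 - 0.1744) = -4.6351
Step 2: Compute augmented objective.
t*f(x) = 4.15*-6.57 = -27.2655
Total = -27.2655 - 4.6351 = -31.9006


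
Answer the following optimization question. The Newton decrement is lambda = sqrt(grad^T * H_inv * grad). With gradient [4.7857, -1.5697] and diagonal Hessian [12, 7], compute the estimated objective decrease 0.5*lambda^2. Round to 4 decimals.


Step 1: H is diagonal, so H^(-1) * g = [0.3988, -0.2242].
Step 2: g^T H^(-1) g = sum_i g_i^2 / H_ii
  = (4.7857)^2/12 + (-1.5697)^2/7
  = 1.9086 + 0.352 = 2.2606
Step 3: Objective decrease = 0.5 * g^T H^(-1) g = 1.1303


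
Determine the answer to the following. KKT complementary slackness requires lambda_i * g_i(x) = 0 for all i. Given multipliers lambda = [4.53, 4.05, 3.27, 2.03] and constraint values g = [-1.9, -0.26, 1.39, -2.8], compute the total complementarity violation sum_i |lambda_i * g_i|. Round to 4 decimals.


KKT complementary slackness check:
lambda_1 * g_1 = 4.53 * -1.9 = -8.607
lambda_2 * g_2 = 4.05 * -0.26 = -1.053
lambda_3 * g_3 = 3.27 * 1.39 = 4.5453
lambda_4 * g_4 = 2.03 * -2.8 = -5.684
Total violation = 8.607 + 1.053 + 4.5453 + 5.684 = 19.8893


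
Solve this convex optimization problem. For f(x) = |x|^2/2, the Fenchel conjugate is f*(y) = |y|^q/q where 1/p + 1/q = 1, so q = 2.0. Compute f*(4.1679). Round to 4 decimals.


The conjugate exponent q satisfies 1/p + 1/q = 1.
p = 2, so q = 2/(2 - 1) = 2.0
|y|^q = 4.1679^2.0 = 17.3714
f*(4.1679) = 17.3714 / 2.0 = 8.6857


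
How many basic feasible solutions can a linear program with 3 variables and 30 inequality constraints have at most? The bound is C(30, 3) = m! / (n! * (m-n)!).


Each vertex corresponds to some choice of n active constraints out of m, so the number of vertices is at most C(m, n) = m! / (n!(m-n)!).
m = 30, n = 3
Numerator: 30 * 29 * 28
Denominator: 3! = 6
C(30, 3) = 4060


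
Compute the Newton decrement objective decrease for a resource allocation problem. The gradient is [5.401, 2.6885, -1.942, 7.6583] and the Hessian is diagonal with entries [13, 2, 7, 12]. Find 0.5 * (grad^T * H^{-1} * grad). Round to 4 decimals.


Step 1: H is diagonal, so H^(-1) * g = [0.4155, 1.3443, -0.2774, 0.6382].
Step 2: g^T H^(-1) g = sum_i g_i^2 / H_ii
  = (5.401)^2/13 + (2.6885)^2/2 + (-1.942)^2/7 + (7.6583)^2/12
  = 2.2439 + 3.614 + 0.5388 + 4.8875 = 11.2842
Step 3: Objective decrease = 0.5 * g^T H^(-1) g = 5.6421


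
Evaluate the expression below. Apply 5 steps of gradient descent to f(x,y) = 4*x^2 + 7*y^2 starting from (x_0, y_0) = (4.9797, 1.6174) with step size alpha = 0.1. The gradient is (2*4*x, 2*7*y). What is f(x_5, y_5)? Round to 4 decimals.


Gradient descent on f(x,y) = 4*x^2 + 7*y^2.
Starting point: (4.9797, 1.6174), alpha = 0.1
Step 1: grad_x = 2*4*4.9797 = 39.8376, grad_y = 2*7*1.6174 = 22.6436
  x_1 = 4.9797 - 0.1*39.8376 = 0.9959
  y_1 = 1.6174 - 0.1*22.6436 = -0.647
Step 2: grad_x = 2*4*0.9959 = 7.9675, grad_y = 2*7*-0.647 = -9.0574
  x_2 = 0.9959 - 0.1*7.9675 = 0.1992
  y_2 = -0.647 - 0.1*-9.0574 = 0.2588
Step 3: grad_x = 2*4*0.1992 = 1.5935, grad_y = 2*7*0.2588 = 3.623
  x_3 = 0.1992 - 0.1*1.5935 = 0.0398
  y_3 = 0.2588 - 0.1*3.623 = -0.1035
Step 4: grad_x = 2*4*0.0398 = 0.3187, grad_y = 2*7*-0.1035 = -1.4492
  x_4 = 0.0398 - 0.1*0.3187 = 0.008
  y_4 = -0.1035 - 0.1*-1.4492 = 0.0414
Step 5: grad_x = 2*4*0.008 = 0.0637, grad_y = 2*7*0.0414 = 0.5797
  x_5 = 0.008 - 0.1*0.0637 = 0.0016
  y_5 = 0.0414 - 0.1*0.5797 = -0.0166
f(0.0016, -0.0166) = 4*0.0016^2 + 7*(-0.0166)^2 = 0.0019


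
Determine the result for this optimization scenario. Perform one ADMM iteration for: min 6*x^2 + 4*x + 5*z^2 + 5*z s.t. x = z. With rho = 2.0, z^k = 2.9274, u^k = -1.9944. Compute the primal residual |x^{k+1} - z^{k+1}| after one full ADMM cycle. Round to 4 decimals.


ADMM iteration with rho = 2.0, z^k = 2.9274, u^k = -1.9944
Step 1: x-update.
Minimize 6*x^2 + 4*x + (2.0/2)*(x - 2.9274 - 1.9944)^2
FOC: (2*6 + 2.0)*x = -4 + 2.0*(2.9274 + 1.9944)
x^{k+1} = 0.4174
Step 2: z-update.
Minimize 5*z^2 + 5*z + (2.0/2)*(0.4174 - z - 1.9944)^2
FOC: (2*5 + 2.0)*z = -5 + 2.0*(0.4174 - 1.9944)
z^{k+1} = -0.6795
Step 3: u-update.
u^{k+1} = -1.9944 + 0.4174 + 0.6795 = -0.8975
Step 4: Primal residual = |0.4174 + 0.6795| = 1.0969


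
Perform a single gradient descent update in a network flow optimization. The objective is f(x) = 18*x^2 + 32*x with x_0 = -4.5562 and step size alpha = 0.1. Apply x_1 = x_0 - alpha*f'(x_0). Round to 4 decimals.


We compute the gradient at x_0 and apply the update.
f'(x) = 36*x + 32
f'(-4.5562) = 36*-4.5562 + 32 = -132.0232
x_1 = -4.5562 - 0.1*-132.0232 = 8.6461


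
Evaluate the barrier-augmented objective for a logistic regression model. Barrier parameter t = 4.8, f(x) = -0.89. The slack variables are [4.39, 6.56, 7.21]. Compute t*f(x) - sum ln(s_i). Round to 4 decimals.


Step 1: Compute log-barrier.
ln values: [1.4793, 1.881, 1.9755]
phi = -(1.4793 + 1.881 + 1.9755) = -5.3358
Step 2: Compute augmented objective.
t*f(x) = 4.8*-0.89 = -4.272
Total = -4.272 - 5.3358 = -9.6078


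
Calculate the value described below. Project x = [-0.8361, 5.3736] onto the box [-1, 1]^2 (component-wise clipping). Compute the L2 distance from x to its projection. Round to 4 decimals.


Project each component onto [-1, 1].
clip(-0.8361) = -0.8361, clip(5.3736) = 1.0
Projection = [-0.8361, 1.0]
Squared diffs: [0.0, 19.1284]
Distance = sqrt(19.1284) = 4.3736


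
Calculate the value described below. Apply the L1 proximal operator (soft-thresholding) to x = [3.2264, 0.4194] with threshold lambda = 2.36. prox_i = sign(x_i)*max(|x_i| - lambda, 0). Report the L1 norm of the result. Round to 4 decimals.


Soft-thresholding with lambda = 2.36:
prox(3.2264) = sign(3.2264)*max(|3.2264| - 2.36, 0) = 0.8664
prox(0.4194) = sign(0.4194)*max(|0.4194| - 2.36, 0) = 0.0
prox(x) = [0.8664, 0.0]
||prox(x)||_1 = 0.8664 + 0.0 = 0.8664


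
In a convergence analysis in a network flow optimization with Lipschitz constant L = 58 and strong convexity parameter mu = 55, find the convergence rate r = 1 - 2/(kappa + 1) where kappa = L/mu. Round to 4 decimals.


Step 1: Compute the condition number.
kappa = L/mu = 58/55 = 1.0545
Step 2: Compute the convergence rate.
r = 1 - 2/(kappa + 1) = 1 - 2*mu/(L + mu) = (L - mu)/(L + mu) = 3/113 = 0.0265


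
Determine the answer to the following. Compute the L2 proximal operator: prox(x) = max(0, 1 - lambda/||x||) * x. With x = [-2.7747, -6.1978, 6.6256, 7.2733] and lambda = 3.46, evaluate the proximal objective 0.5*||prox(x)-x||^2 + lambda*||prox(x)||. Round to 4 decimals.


Step 1: Compute ||x||.
||x|| = 11.9545
Step 2: Compute scaling factor.
scale = max(0, 1 - 3.46/11.9545) = 0.7106
Step 3: prox(x) = [-1.9716, -4.404, 4.708, 5.1682]
||prox(x)|| = 8.4945
Step 4: Proximal objective.
0.5*||prox-x||^2 = 5.9858
lambda*||prox|| = 29.391
Total = 35.3769


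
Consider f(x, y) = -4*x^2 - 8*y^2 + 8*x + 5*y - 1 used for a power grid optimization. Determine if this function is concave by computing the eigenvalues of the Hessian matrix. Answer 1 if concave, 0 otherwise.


The Hessian of f(x,y) = -4*x^2 - 8*y^2 + 8*x + 5*y - 1 is:
H = [[-8, 0], [0, -16]]
Trace = -8 - 16 = -24
Determinant = -8*-16 - (0)^2 = 128
Discriminant = (-24)^2 - 4*128 = 64.0
Eigenvalues: lambda_1 = -16.0, lambda_2 = -8.0
The function is concave.

1


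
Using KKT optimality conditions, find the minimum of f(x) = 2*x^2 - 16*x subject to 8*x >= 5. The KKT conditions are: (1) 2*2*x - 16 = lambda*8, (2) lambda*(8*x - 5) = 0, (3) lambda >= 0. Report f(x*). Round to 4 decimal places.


Step 1: Try lambda = 0 (constraint inactive).
Stationarity: 2*2*x - 16 = 0
x* = 16/(2*2) = 4.0
Check constraint: 8*4.0 = 32.0 >= 5 -- satisfied.
Step 2: Compute optimal value.
f(x*) = 2*4.0^2 - 16*4.0 = -32.0


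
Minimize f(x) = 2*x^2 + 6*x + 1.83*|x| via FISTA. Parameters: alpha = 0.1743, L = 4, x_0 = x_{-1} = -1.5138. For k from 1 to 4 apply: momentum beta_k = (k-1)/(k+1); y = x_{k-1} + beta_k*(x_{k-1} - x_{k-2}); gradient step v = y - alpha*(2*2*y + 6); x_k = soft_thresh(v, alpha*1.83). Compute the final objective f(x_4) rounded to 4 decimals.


FISTA on f(x) = 2*x^2 + 6*x + 1.83*|x|
L = 4, alpha = 0.1743
Iteration 1: beta = 0.0, y = -1.5138 + 0.0*(-1.5138 + 1.5138) = -1.5138
  grad(y) = -0.0552, v = y - alpha*grad = -1.5042
  prox(v) = soft_thresh(-1.5042, 0.319) = -1.1852
Iteration 2: beta = 0.3333, y = -1.1852 + 0.3333*(-1.1852 + 1.5138) = -1.0757
  grad(y) = 1.6973, v = y - alpha*grad = -1.3715
  prox(v) = soft_thresh(-1.3715, 0.319) = -1.0525
Iteration 3: beta = 0.5, y = -1.0525 + 0.5*(-1.0525 + 1.1852) = -0.9862
  grad(y) = 2.0551, v = y - alpha*grad = -1.3444
  prox(v) = soft_thresh(-1.3444, 0.319) = -1.0255
Iteration 4: beta = 0.6, y = -1.0255 + 0.6*(-1.0255 + 1.0525) = -1.0092
  grad(y) = 1.9632, v = y - alpha*grad = -1.3514
  prox(v) = soft_thresh(-1.3514, 0.319) = -1.0324
f(x_4) = 2*(-1.0324)^2 + 6*(-1.0324) + 1.83*|-1.0324| = -2.1734


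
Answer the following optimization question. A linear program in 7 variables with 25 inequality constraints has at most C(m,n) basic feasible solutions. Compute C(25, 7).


Each vertex corresponds to some choice of n active constraints out of m, so the number of vertices is at most C(m, n) = m! / (n!(m-n)!).
m = 25, n = 7
Numerator: 25 * 24 * 23 * 22 * 21 * 20 * 19
Denominator: 7! = 5040
C(25, 7) = 480700


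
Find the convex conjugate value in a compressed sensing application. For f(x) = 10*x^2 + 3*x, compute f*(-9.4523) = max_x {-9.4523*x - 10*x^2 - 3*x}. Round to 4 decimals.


f*(y) = sup_x {y*x - a*x^2 - b*x} = sup_x {(y-b)*x - a*x^2}
FOC: (y - b) - 2a*x = 0 => x* = (y - b)/(2a)
x* = (-9.4523 - 3)/(2*10) = -0.6226
f*(-9.4523) = (y-b)^2/(4a) = (-9.4523 - 3)^2/(4*10)
= 155.0598/40 = 3.8765


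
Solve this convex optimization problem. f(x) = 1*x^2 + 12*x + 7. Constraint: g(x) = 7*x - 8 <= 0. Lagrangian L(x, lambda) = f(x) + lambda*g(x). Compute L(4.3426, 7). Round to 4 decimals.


Step 1: Evaluate f(x).
f(4.3426) = 1*4.3426^2 + 12*4.3426 + 7 = 77.9694
Step 2: Evaluate g(x).
g(4.3426) = 7*4.3426 - 8 = 22.3982
Step 3: Compute Lagrangian.
L = 77.9694 + 7*22.3982 = 234.7568


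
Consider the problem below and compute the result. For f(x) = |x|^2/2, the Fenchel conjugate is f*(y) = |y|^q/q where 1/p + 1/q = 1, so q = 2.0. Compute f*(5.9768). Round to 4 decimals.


The conjugate exponent q satisfies 1/p + 1/q = 1.
p = 2, so q = 2/(2 - 1) = 2.0
|y|^q = 5.9768^2.0 = 35.7221
f*(5.9768) = 35.7221 / 2.0 = 17.8611


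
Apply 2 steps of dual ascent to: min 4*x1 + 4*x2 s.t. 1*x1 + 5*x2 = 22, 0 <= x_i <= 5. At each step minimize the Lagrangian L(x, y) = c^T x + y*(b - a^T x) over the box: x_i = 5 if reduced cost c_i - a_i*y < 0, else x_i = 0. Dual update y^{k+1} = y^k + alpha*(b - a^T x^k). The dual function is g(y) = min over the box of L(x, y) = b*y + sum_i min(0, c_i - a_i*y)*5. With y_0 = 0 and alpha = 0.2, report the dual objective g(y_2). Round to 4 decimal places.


Dual ascent for LP: min 4*x1 + 4*x2, 1*x1 + 5*x2 = 22, 0 <= x_i <= 5
Step 1: y^k = 0.0, reduced costs: (4.0, 4.0)
  x^k = (0.0, 0.0), subgradient = b - a^T x = 22.0
  y^{k+1} = 0.0 + 0.2*22.0 = 4.4
Step 2: y^k = 4.4, reduced costs: (-0.4, -18.0)
  x^k = (5.0, 5.0), subgradient = b - a^T x = -8.0
  y^{k+1} = 4.4 + 0.2*-8.0 = 2.8
Dual objective at y_2 = 2.8: reduced costs (1.2, -10.0), box minimizer x = (0.0, 5.0)
g(y_2) = b*y + (c1 - a1*y)*x1 + (c2 - a2*y)*x2 = 22*2.8 + 1.2*0.0 + (-10.0)*5.0 = 61.6 + 0.0 - 50.0 = 11.6


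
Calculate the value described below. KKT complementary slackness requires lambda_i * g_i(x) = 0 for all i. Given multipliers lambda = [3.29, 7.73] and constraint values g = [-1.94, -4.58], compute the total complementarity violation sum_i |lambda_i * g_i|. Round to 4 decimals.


KKT complementary slackness check:
lambda_1 * g_1 = 3.29 * -1.94 = -6.3826
lambda_2 * g_2 = 7.73 * -4.58 = -35.4034
Total violation = 6.3826 + 35.4034 = 41.786


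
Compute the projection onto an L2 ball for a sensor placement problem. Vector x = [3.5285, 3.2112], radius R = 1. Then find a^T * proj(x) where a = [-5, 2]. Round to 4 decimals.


Step 1: Compute ||x|| (intermediates to 6 decimals).
||x|| = sqrt(3.5285^2 + 3.2112^2) = 4.770966
Step 2: Project.
Since ||x|| > R, scale = R/||x|| = 1/4.770966 = 0.209601, proj(x) = scale * x
proj(x) = [0.739577, 0.673071]
Step 3: Dot product.
a^T * proj(x) = -5*0.739577 + 2*0.673071 = -2.3517


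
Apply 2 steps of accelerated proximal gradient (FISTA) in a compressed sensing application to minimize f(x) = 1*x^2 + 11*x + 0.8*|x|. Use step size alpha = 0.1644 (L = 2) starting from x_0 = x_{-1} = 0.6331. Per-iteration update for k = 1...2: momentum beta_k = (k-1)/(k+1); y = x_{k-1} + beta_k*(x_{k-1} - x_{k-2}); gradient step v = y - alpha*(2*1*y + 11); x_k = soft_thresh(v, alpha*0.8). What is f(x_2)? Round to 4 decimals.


FISTA on f(x) = 1*x^2 + 11*x + 0.8*|x|
L = 2, alpha = 0.1644
Iteration 1: beta = 0.0, y = 0.6331 + 0.0*(0.6331 - 0.6331) = 0.6331
  grad(y) = 12.2662, v = y - alpha*grad = -1.3835
  prox(v) = soft_thresh(-1.3835, 0.1315) = -1.2519
Iteration 2: beta = 0.3333, y = -1.2519 + 0.3333*(-1.2519 - 0.6331) = -1.8803
  grad(y) = 7.2394, v = y - alpha*grad = -3.0705
  prox(v) = soft_thresh(-3.0705, 0.1315) = -2.9389
f(x_2) = 1*(-2.9389)^2 + 11*(-2.9389) + 0.8*|-2.9389| = -21.3398


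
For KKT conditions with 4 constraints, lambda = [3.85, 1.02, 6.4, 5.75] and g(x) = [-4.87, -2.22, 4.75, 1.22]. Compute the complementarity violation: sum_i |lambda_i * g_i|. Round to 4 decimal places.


KKT complementary slackness check:
lambda_1 * g_1 = 3.85 * -4.87 = -18.7495
lambda_2 * g_2 = 1.02 * -2.22 = -2.2644
lambda_3 * g_3 = 6.4 * 4.75 = 30.4
lambda_4 * g_4 = 5.75 * 1.22 = 7.015
Total violation = 18.7495 + 2.2644 + 30.4 + 7.015 = 58.4289


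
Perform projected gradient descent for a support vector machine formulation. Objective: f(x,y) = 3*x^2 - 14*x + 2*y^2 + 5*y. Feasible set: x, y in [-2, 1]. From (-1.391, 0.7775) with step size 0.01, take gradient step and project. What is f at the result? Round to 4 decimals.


Step 1: Compute gradient at (-1.391, 0.7775).
grad_x = 2*3*-1.391 - 14 = -22.346
grad_y = 2*2*0.7775 + 5 = 8.11
Step 2: Gradient step.
x_raw = -1.391 - 0.01*-22.346 = -1.1675
y_raw = 0.7775 - 0.01*8.11 = 0.6964
Step 3: Project onto [-2, 1].
x_proj = clip(-1.1675) = -1.1675
y_proj = clip(0.6964) = 0.6964
Step 4: Evaluate f.
f(-1.1675, 0.6964) = 24.887


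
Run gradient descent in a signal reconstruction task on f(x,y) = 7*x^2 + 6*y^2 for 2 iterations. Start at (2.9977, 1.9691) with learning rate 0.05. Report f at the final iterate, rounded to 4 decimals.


Gradient descent on f(x,y) = 7*x^2 + 6*y^2.
Starting point: (2.9977, 1.9691), alpha = 0.05
Step 1: grad_x = 2*7*2.9977 = 41.9678, grad_y = 2*6*1.9691 = 23.6292
  x_1 = 2.9977 - 0.05*41.9678 = 0.8993
  y_1 = 1.9691 - 0.05*23.6292 = 0.7876
Step 2: grad_x = 2*7*0.8993 = 12.5903, grad_y = 2*6*0.7876 = 9.4517
  x_2 = 0.8993 - 0.05*12.5903 = 0.2698
  y_2 = 0.7876 - 0.05*9.4517 = 0.3151
f(0.2698, 0.3151) = 7*0.2698^2 + 6*0.3151^2 = 1.1051


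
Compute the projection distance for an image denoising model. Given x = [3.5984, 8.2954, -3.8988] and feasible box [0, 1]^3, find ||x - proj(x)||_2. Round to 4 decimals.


Project each component onto [0, 1].
clip(3.5984) = 1.0, clip(8.2954) = 1.0, clip(-3.8988) = 0.0
Projection = [1.0, 1.0, 0.0]
Squared diffs: [6.7517, 53.2229, 15.2006]
Distance = sqrt(75.1752) = 8.6704


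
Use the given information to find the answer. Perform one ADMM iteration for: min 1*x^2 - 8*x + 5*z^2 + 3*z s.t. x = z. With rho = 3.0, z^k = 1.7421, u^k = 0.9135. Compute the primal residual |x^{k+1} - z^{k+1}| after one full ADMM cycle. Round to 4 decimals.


ADMM iteration with rho = 3.0, z^k = 1.7421, u^k = 0.9135
Step 1: x-update.
Minimize 1*x^2 - 8*x + (3.0/2)*(x - 1.7421 + 0.9135)^2
FOC: (2*1 + 3.0)*x = 8 + 3.0*(1.7421 - 0.9135)
x^{k+1} = 2.0972
Step 2: z-update.
Minimize 5*z^2 + 3*z + (3.0/2)*(2.0972 - z + 0.9135)^2
FOC: (2*5 + 3.0)*z = -3 + 3.0*(2.0972 + 0.9135)
z^{k+1} = 0.464
Step 3: u-update.
u^{k+1} = 0.9135 + 2.0972 - 0.464 = 2.5467
Step 4: Primal residual = |2.0972 - 0.464| = 1.6332


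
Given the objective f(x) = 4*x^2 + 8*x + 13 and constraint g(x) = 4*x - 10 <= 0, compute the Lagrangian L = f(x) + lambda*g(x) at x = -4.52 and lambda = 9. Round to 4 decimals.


Step 1: Evaluate f(x).
f(-4.52) = 4*(-4.52)^2 + 8*(-4.52) + 13 = 58.5616
Step 2: Evaluate g(x).
g(-4.52) = 4*-4.52 - 10 = -28.08
Step 3: Compute Lagrangian.
L = 58.5616 + 9*-28.08 = -194.1584


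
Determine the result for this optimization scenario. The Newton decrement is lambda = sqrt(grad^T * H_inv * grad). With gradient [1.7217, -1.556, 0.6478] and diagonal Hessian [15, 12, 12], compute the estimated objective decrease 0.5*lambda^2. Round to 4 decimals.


Step 1: H is diagonal, so H^(-1) * g = [0.1148, -0.1297, 0.054].
Step 2: g^T H^(-1) g = sum_i g_i^2 / H_ii
  = (1.7217)^2/15 + (-1.556)^2/12 + (0.6478)^2/12
  = 0.1976 + 0.2018 + 0.035 = 0.4343
Step 3: Objective decrease = 0.5 * g^T H^(-1) g = 0.2172


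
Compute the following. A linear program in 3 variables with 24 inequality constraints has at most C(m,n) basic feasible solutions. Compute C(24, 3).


Each vertex corresponds to some choice of n active constraints out of m, so the number of vertices is at most C(m, n) = m! / (n!(m-n)!).
m = 24, n = 3
Numerator: 24 * 23 * 22
Denominator: 3! = 6
C(24, 3) = 2024


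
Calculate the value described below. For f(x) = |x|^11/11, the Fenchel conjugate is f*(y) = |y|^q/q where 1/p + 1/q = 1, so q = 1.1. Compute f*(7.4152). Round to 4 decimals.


The conjugate exponent q satisfies 1/p + 1/q = 1.
p = 11, so q = 11/(11 - 1) = 1.1
|y|^q = 7.4152^1.1 = 9.0601
f*(7.4152) = 9.0601 / 1.1 = 8.2365


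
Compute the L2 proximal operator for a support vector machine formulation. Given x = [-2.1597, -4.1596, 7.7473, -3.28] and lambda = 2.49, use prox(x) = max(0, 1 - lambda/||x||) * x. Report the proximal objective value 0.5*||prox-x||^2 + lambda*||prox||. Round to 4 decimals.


Step 1: Compute ||x||.
||x|| = 9.6305
Step 2: Compute scaling factor.
scale = max(0, 1 - 2.49/9.6305) = 0.7414
Step 3: prox(x) = [-1.6013, -3.0841, 5.7442, -2.4319]
||prox(x)|| = 7.1405
Step 4: Proximal objective.
0.5*||prox-x||^2 = 3.1001
lambda*||prox|| = 17.7798
Total = 20.8798


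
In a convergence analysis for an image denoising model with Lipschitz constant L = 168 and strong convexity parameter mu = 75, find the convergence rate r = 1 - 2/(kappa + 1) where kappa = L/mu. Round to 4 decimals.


Step 1: Compute the condition number.
kappa = L/mu = 168/75 = 2.24
Step 2: Compute the convergence rate.
r = 1 - 2/(kappa + 1) = 1 - 2*mu/(L + mu) = (L - mu)/(L + mu) = 93/243 = 0.3827


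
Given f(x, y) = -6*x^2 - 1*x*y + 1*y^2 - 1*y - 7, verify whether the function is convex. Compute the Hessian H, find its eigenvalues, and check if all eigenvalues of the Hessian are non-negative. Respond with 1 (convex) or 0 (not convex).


The Hessian of f(x,y) = -6*x^2 - 1*x*y + 1*y^2 - 1*y - 7 is:
H = [[-12, -1], [-1, 2]]
Trace = -12 + 2 = -10
Determinant = -12*2 - (-1)^2 = -25
Discriminant = (-10)^2 - 4*-25 = 200.0
Eigenvalues: lambda_1 = -12.0711, lambda_2 = 2.0711
The function is not convex.

0


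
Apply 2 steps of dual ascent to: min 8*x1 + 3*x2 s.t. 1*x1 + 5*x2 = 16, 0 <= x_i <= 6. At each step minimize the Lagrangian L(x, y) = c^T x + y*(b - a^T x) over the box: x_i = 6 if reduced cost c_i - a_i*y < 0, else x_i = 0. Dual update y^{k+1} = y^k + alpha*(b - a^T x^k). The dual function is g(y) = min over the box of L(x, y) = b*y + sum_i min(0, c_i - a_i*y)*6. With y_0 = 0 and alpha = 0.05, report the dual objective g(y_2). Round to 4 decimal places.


Dual ascent for LP: min 8*x1 + 3*x2, 1*x1 + 5*x2 = 16, 0 <= x_i <= 6
Step 1: y^k = 0.0, reduced costs: (8.0, 3.0)
  x^k = (0.0, 0.0), subgradient = b - a^T x = 16.0
  y^{k+1} = 0.0 + 0.05*16.0 = 0.8
Step 2: y^k = 0.8, reduced costs: (7.2, -1.0)
  x^k = (0.0, 6.0), subgradient = b - a^T x = -14.0
  y^{k+1} = 0.8 + 0.05*-14.0 = 0.1
Dual objective at y_2 = 0.1: reduced costs (7.9, 2.5), box minimizer x = (0.0, 0.0)
g(y_2) = b*y + (c1 - a1*y)*x1 + (c2 - a2*y)*x2 = 16*0.1 + 7.9*0.0 + 2.5*0.0 = 1.6 + 0.0 + 0.0 = 1.6


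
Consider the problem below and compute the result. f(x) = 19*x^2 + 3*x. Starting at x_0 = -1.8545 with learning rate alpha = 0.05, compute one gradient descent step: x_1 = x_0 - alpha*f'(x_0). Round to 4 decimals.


We compute the gradient at x_0 and apply the update.
f'(x) = 38*x + 3
f'(-1.8545) = 38*-1.8545 + 3 = -67.471
x_1 = -1.8545 - 0.05*-67.471 = 1.5191


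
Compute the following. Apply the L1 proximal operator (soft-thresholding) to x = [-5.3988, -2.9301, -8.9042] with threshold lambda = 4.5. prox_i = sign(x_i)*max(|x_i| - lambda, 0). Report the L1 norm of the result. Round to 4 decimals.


Soft-thresholding with lambda = 4.5:
prox(-5.3988) = sign(-5.3988)*max(|-5.3988| - 4.5, 0) = -0.8988
prox(-2.9301) = sign(-2.9301)*max(|-2.9301| - 4.5, 0) = 0.0
prox(-8.9042) = sign(-8.9042)*max(|-8.9042| - 4.5, 0) = -4.4042
prox(x) = [-0.8988, 0.0, -4.4042]
||prox(x)||_1 = 0.8988 + 0.0 + 4.4042 = 5.303


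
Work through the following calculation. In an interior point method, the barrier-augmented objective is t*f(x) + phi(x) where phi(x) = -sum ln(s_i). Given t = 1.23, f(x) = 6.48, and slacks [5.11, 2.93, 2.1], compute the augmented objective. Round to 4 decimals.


Step 1: Compute log-barrier.
ln values: [1.6312, 1.075, 0.7419]
phi = -(1.6312 + 1.075 + 0.7419) = -3.4481
Step 2: Compute augmented objective.
t*f(x) = 1.23*6.48 = 7.9704
Total = 7.9704 - 3.4481 = 4.5223


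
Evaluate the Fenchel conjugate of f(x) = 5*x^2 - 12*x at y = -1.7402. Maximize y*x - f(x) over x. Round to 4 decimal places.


f*(y) = sup_x {y*x - a*x^2 - b*x} = sup_x {(y-b)*x - a*x^2}
FOC: (y - b) - 2a*x = 0 => x* = (y - b)/(2a)
x* = (-1.7402 + 12)/(2*5) = 1.026
f*(-1.7402) = (y-b)^2/(4a) = (-1.7402 + 12)^2/(4*5)
= 105.2635/20 = 5.2632
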